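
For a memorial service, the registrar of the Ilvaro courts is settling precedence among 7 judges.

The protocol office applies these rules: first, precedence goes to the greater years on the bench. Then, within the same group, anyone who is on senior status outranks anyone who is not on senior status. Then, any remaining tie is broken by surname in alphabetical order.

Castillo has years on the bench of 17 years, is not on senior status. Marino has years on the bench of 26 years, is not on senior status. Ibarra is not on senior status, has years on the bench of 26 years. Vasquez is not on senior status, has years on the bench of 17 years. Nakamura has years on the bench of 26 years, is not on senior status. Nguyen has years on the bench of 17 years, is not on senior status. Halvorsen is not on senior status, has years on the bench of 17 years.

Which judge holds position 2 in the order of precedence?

By years on the bench (higher first): Ibarra, Marino and Nakamura (each 26 years); then Castillo, Halvorsen, Nguyen and Vasquez (each 17 years).
Ibarra, Marino and Nakamura are each not on senior status, so the next rule applies.
Among Ibarra, Marino and Nakamura, alphabetically by surname: Ibarra before Marino before Nakamura.
Castillo, Halvorsen, Nguyen and Vasquez are each not on senior status, so the next rule applies.
Among Castillo, Halvorsen, Nguyen and Vasquez, alphabetically by surname: Castillo before Halvorsen before Nguyen before Vasquez.
Order: Ibarra, Marino, Nakamura, Castillo, Halvorsen, Nguyen, Vasquez.

Marino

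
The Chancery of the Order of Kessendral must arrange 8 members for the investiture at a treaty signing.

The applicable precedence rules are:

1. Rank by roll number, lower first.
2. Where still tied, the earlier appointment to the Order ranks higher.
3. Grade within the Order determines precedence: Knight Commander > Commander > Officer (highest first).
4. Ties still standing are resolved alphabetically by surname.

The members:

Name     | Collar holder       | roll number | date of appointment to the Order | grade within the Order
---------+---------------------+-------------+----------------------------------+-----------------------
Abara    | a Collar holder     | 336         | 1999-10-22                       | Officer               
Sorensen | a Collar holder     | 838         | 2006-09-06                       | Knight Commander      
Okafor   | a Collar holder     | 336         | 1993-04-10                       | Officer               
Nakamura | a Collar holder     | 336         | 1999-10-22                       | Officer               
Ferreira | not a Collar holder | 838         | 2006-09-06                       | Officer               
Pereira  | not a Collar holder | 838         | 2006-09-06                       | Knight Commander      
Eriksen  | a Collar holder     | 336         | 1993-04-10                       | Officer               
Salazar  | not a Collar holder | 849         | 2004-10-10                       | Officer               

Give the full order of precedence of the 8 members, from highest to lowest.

Eriksen, Okafor, Abara, Nakamura, Pereira, Sorensen, Ferreira, Salazar

By roll number (lower first): Eriksen, Okafor, Abara and Nakamura (each 336); then Pereira, Sorensen and Ferreira (each 838); then Salazar (849).
Among Eriksen, Okafor, Abara and Nakamura, by date of appointment to the Order (earlier first): Eriksen and Okafor (1993-04-10) before Abara and Nakamura (1999-10-22).
Eriksen and Okafor are each Officer, so the next rule applies.
Among Eriksen and Okafor, alphabetically by surname: Eriksen before Okafor.
Abara and Nakamura are each Officer, so the next rule applies.
Among Abara and Nakamura, alphabetically by surname: Abara before Nakamura.
Pereira, Sorensen and Ferreira all have date of appointment to the Order 2006-09-06, so the next rule applies.
Among Pereira, Sorensen and Ferreira, by grade within the Order: Pereira and Sorensen (Knight Commander) before Ferreira (Officer).
Among Pereira and Sorensen, alphabetically by surname: Pereira before Sorensen.
Full order: Eriksen, Okafor, Abara, Nakamura, Pereira, Sorensen, Ferreira, Salazar.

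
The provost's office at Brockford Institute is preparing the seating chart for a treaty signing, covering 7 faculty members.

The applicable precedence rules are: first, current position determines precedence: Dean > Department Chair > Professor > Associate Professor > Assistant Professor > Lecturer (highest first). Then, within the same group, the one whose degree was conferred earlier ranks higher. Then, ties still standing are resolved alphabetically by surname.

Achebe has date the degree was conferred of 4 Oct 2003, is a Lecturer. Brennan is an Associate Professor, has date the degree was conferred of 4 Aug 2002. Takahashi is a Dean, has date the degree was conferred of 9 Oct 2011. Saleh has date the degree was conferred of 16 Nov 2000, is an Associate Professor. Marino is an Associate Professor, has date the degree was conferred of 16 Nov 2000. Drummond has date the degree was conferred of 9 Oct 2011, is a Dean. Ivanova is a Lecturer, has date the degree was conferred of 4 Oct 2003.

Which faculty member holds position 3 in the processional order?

By current position: Drummond and Takahashi (Dean); then Marino, Saleh and Brennan (Associate Professor); then Achebe and Ivanova (Lecturer).
Drummond and Takahashi both have date the degree was conferred 9 Oct 2011, so the next rule applies.
Among Drummond and Takahashi, alphabetically by surname: Drummond before Takahashi.
Among Marino, Saleh and Brennan, by date the degree was conferred (earlier first): Marino and Saleh (16 Nov 2000) before Brennan (4 Aug 2002).
Among Marino and Saleh, alphabetically by surname: Marino before Saleh.
Achebe and Ivanova both have date the degree was conferred 4 Oct 2003, so the next rule applies.
Among Achebe and Ivanova, alphabetically by surname: Achebe before Ivanova.
Order: Drummond, Takahashi, Marino, Saleh, Brennan, Achebe, Ivanova.

Marino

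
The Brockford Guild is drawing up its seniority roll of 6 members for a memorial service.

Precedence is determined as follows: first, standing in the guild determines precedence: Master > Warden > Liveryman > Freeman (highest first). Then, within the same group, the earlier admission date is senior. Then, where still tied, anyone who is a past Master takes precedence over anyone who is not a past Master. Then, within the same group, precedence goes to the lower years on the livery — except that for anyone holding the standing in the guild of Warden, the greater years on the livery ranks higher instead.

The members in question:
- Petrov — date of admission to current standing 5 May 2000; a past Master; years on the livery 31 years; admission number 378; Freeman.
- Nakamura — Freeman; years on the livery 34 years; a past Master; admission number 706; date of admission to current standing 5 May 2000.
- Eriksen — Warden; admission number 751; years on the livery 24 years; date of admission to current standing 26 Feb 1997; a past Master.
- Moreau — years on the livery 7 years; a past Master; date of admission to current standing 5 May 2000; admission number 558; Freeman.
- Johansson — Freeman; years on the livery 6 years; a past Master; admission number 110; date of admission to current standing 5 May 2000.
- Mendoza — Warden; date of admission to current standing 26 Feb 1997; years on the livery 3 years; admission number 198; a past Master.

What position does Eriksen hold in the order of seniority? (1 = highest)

1

By standing in the guild: Eriksen and Mendoza (Warden); then Johansson, Moreau, Petrov and Nakamura (Freeman).
Eriksen and Mendoza both have date of admission to current standing 26 Feb 1997, so the next rule applies.
Eriksen and Mendoza are each a past Master, so the next rule applies.
Among Eriksen and Mendoza, by years on the livery (higher first) (reversed rule for this group): Eriksen (24 years) before Mendoza (3 years).
Johansson, Moreau, Petrov and Nakamura all have date of admission to current standing 5 May 2000, so the next rule applies.
Johansson, Moreau, Petrov and Nakamura are each a past Master, so the next rule applies.
Among Johansson, Moreau, Petrov and Nakamura, by years on the livery (lower first): Johansson (6 years) before Moreau (7 years) before Petrov (31 years) before Nakamura (34 years).
Order: Eriksen, Mendoza, Johansson, Moreau, Petrov, Nakamura. So position 1.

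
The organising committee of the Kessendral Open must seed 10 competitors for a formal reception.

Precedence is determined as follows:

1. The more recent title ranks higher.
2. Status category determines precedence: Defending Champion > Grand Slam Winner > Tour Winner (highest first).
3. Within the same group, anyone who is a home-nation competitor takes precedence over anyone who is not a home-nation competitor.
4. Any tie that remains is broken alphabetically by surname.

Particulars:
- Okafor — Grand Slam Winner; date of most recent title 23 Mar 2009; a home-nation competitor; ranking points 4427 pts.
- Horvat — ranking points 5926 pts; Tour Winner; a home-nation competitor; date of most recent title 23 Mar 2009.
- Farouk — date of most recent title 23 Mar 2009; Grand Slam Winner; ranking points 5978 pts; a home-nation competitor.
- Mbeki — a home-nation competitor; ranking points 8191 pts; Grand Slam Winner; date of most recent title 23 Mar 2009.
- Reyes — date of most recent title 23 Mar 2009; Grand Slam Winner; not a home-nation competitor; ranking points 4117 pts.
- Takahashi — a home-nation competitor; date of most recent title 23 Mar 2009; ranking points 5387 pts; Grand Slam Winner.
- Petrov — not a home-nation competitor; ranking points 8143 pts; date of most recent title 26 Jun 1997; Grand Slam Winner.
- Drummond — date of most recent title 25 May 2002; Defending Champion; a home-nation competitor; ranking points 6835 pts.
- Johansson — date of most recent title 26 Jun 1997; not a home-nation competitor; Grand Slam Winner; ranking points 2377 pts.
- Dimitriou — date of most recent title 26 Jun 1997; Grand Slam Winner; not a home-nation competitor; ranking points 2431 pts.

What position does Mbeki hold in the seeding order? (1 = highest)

By date of most recent title (later first): Farouk, Mbeki, Okafor, Takahashi, Reyes and Horvat (each 23 Mar 2009); then Drummond (25 May 2002); then Dimitriou, Johansson and Petrov (each 26 Jun 1997).
Among Farouk, Mbeki, Okafor, Takahashi, Reyes and Horvat, by status category: Farouk, Mbeki, Okafor, Takahashi and Reyes (Grand Slam Winner) before Horvat (Tour Winner).
Among Farouk, Mbeki, Okafor, Takahashi and Reyes, a home-nation competitor before not a home-nation competitor: Farouk, Mbeki, Okafor and Takahashi (a home-nation competitor) before Reyes (not a home-nation competitor).
Among Farouk, Mbeki, Okafor and Takahashi, alphabetically by surname: Farouk before Mbeki before Okafor before Takahashi.
Dimitriou, Johansson and Petrov are each Grand Slam Winner, so the next rule applies.
Dimitriou, Johansson and Petrov are each not a home-nation competitor, so the next rule applies.
Among Dimitriou, Johansson and Petrov, alphabetically by surname: Dimitriou before Johansson before Petrov.
Order: Farouk, Mbeki, Okafor, Takahashi, Reyes, Horvat, Drummond, Dimitriou, Johansson, Petrov. So position 2.

2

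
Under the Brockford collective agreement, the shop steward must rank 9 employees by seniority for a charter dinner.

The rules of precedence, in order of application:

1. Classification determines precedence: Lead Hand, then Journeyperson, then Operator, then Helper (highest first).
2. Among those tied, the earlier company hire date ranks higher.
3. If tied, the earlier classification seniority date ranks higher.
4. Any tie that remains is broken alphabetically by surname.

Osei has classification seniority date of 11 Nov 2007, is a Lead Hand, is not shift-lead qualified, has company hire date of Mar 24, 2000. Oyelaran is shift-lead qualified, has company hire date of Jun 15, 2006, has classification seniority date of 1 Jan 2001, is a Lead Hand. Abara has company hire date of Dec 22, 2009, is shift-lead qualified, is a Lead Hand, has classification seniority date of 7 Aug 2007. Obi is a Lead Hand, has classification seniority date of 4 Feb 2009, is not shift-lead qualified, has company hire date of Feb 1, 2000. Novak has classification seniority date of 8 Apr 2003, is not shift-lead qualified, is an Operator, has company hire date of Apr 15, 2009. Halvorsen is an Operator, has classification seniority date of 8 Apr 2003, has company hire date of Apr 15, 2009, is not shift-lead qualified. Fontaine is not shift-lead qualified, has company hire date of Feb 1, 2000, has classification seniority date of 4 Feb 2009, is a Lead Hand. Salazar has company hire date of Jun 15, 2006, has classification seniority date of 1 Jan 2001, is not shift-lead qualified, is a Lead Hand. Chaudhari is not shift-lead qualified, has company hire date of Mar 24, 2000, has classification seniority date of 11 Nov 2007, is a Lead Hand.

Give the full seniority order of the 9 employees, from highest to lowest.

By classification: Fontaine, Obi, Chaudhari, Osei, Oyelaran, Salazar and Abara (Lead Hand); then Halvorsen and Novak (Operator).
Among Fontaine, Obi, Chaudhari, Osei, Oyelaran, Salazar and Abara, by company hire date (earlier first): Fontaine and Obi (Feb 1, 2000) before Chaudhari and Osei (Mar 24, 2000) before Oyelaran and Salazar (Jun 15, 2006) before Abara (Dec 22, 2009).
Fontaine and Obi both have classification seniority date 4 Feb 2009, so the next rule applies.
Among Fontaine and Obi, alphabetically by surname: Fontaine before Obi.
Chaudhari and Osei both have classification seniority date 11 Nov 2007, so the next rule applies.
Among Chaudhari and Osei, alphabetically by surname: Chaudhari before Osei.
Oyelaran and Salazar both have classification seniority date 1 Jan 2001, so the next rule applies.
Among Oyelaran and Salazar, alphabetically by surname: Oyelaran before Salazar.
Halvorsen and Novak both have company hire date Apr 15, 2009, so the next rule applies.
Halvorsen and Novak both have classification seniority date 8 Apr 2003, so the next rule applies.
Among Halvorsen and Novak, alphabetically by surname: Halvorsen before Novak.
Full order: Fontaine, Obi, Chaudhari, Osei, Oyelaran, Salazar, Abara, Halvorsen, Novak.

Fontaine, Obi, Chaudhari, Osei, Oyelaran, Salazar, Abara, Halvorsen, Novak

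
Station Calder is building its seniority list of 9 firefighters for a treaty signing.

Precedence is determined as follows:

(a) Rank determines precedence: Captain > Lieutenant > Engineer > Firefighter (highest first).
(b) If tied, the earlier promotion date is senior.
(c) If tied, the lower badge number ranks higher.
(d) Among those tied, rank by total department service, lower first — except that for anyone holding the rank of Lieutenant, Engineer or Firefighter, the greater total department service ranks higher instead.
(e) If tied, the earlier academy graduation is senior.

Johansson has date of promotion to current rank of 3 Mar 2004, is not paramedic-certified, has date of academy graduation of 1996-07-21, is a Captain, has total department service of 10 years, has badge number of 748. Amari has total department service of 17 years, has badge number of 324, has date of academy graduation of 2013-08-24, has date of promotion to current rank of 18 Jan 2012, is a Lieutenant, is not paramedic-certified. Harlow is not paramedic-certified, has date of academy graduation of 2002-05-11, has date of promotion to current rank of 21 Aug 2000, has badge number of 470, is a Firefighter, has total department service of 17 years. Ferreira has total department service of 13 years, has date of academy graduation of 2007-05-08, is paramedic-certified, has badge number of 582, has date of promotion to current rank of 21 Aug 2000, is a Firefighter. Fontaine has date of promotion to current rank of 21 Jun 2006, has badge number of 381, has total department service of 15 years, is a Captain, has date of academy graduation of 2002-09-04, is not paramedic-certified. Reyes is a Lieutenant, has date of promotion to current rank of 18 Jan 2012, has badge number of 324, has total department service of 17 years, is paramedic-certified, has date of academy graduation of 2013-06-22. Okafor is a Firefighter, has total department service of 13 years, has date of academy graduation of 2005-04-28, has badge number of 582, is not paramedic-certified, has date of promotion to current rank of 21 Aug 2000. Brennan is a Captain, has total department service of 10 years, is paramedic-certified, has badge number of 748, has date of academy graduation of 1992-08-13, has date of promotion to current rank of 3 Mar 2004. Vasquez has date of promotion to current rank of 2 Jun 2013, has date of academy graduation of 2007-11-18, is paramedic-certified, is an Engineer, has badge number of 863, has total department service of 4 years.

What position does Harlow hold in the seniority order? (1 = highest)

By rank: Brennan, Johansson and Fontaine (Captain); then Reyes and Amari (Lieutenant); then Vasquez (Engineer); then Harlow, Okafor and Ferreira (Firefighter).
Among Brennan, Johansson and Fontaine, by date of promotion to current rank (earlier first): Brennan and Johansson (3 Mar 2004) before Fontaine (21 Jun 2006).
Brennan and Johansson both have badge number 748, so the next rule applies.
Brennan and Johansson both have total department service 10 years, so the next rule applies.
Among Brennan and Johansson, by date of academy graduation (earlier first): Brennan (1992-08-13) before Johansson (1996-07-21).
Reyes and Amari both have date of promotion to current rank 18 Jan 2012, so the next rule applies.
Reyes and Amari both have badge number 324, so the next rule applies.
Reyes and Amari both have total department service 17 years, so the next rule applies.
Among Reyes and Amari, by date of academy graduation (earlier first): Reyes (2013-06-22) before Amari (2013-08-24).
Harlow, Okafor and Ferreira all have date of promotion to current rank 21 Aug 2000, so the next rule applies.
Among Harlow, Okafor and Ferreira, by badge number (lower first): Harlow (470) before Okafor and Ferreira (582).
Okafor and Ferreira both have total department service 13 years, so the next rule applies.
Among Okafor and Ferreira, by date of academy graduation (earlier first): Okafor (2005-04-28) before Ferreira (2007-05-08).
Order: Brennan, Johansson, Fontaine, Reyes, Amari, Vasquez, Harlow, Okafor, Ferreira. So position 7.

7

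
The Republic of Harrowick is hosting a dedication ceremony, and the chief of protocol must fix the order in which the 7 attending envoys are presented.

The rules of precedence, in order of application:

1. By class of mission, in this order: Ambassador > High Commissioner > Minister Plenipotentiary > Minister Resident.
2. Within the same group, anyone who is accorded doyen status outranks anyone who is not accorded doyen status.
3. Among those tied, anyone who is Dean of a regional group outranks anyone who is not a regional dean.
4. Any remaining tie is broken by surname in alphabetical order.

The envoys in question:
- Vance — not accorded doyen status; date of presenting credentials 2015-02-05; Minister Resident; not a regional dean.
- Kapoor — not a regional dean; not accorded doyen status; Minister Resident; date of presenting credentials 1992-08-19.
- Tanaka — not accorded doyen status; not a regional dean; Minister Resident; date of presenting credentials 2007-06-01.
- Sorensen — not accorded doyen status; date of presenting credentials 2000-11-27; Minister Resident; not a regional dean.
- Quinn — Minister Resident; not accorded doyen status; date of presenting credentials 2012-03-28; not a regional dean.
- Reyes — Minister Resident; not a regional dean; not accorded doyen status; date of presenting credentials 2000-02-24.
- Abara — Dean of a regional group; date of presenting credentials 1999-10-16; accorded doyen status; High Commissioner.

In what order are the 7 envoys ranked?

By class of mission: Abara (High Commissioner); then Kapoor, Quinn, Reyes, Sorensen, Tanaka and Vance (Minister Resident).
Kapoor, Quinn, Reyes, Sorensen, Tanaka and Vance are each not accorded doyen status, so the next rule applies.
Kapoor, Quinn, Reyes, Sorensen, Tanaka and Vance are each not a regional dean, so the next rule applies.
Among Kapoor, Quinn, Reyes, Sorensen, Tanaka and Vance, alphabetically by surname: Kapoor before Quinn before Reyes before Sorensen before Tanaka before Vance.
Full order: Abara, Kapoor, Quinn, Reyes, Sorensen, Tanaka, Vance.

Abara, Kapoor, Quinn, Reyes, Sorensen, Tanaka, Vance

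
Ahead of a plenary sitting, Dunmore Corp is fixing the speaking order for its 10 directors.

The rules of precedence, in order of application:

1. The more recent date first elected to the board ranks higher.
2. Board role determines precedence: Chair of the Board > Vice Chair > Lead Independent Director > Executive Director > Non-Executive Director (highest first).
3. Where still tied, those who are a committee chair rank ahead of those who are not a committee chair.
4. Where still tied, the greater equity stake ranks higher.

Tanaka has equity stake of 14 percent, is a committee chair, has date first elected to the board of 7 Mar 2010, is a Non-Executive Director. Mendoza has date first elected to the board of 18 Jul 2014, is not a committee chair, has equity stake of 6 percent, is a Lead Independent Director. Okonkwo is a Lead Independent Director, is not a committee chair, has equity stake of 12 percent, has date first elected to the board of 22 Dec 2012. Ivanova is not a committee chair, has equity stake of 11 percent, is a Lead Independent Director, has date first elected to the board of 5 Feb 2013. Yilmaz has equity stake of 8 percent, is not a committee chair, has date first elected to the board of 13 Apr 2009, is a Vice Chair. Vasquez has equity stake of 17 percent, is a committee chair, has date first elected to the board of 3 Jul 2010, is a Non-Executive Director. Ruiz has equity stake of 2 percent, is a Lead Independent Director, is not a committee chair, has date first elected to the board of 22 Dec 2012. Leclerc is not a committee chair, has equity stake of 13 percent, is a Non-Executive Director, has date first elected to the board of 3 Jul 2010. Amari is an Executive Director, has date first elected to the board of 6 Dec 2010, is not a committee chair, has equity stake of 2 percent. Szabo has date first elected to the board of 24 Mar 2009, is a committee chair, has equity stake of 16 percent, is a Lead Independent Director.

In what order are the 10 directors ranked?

Mendoza, Ivanova, Okonkwo, Ruiz, Amari, Vasquez, Leclerc, Tanaka, Yilmaz, Szabo

By date first elected to the board (later first): Mendoza (18 Jul 2014); then Ivanova (5 Feb 2013); then Okonkwo and Ruiz (both 22 Dec 2012); then Amari (6 Dec 2010); then Vasquez and Leclerc (both 3 Jul 2010); then Tanaka (7 Mar 2010); then Yilmaz (13 Apr 2009); then Szabo (24 Mar 2009).
Okonkwo and Ruiz are each Lead Independent Director, so the next rule applies.
Okonkwo and Ruiz are each not a committee chair, so the next rule applies.
Among Okonkwo and Ruiz, by equity stake (higher first): Okonkwo (12 percent) before Ruiz (2 percent).
Vasquez and Leclerc are each Non-Executive Director, so the next rule applies.
Among Vasquez and Leclerc, a committee chair before not a committee chair: Vasquez (a committee chair) before Leclerc (not a committee chair).
Full order: Mendoza, Ivanova, Okonkwo, Ruiz, Amari, Vasquez, Leclerc, Tanaka, Yilmaz, Szabo.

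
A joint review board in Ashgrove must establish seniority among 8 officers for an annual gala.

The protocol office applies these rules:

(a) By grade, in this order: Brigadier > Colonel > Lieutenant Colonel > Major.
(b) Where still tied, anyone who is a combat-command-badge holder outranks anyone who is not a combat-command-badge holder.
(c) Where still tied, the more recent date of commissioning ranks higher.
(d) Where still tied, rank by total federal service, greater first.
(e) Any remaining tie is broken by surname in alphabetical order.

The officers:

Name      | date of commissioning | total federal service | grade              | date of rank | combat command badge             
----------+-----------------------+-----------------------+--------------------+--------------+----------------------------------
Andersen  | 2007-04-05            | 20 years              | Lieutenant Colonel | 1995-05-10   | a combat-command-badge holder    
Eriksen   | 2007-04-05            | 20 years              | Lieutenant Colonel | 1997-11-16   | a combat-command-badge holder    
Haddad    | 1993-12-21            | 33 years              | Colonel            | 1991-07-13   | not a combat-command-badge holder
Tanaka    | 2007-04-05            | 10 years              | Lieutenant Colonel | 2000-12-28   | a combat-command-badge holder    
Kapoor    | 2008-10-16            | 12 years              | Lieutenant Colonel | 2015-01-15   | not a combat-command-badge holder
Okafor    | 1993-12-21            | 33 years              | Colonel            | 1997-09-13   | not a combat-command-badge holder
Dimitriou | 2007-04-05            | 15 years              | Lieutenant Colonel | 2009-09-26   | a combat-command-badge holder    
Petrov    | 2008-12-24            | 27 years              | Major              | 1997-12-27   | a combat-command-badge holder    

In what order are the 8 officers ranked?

Haddad, Okafor, Andersen, Eriksen, Dimitriou, Tanaka, Kapoor, Petrov

By grade: Haddad and Okafor (Colonel); then Andersen, Eriksen, Dimitriou, Tanaka and Kapoor (Lieutenant Colonel); then Petrov (Major).
Haddad and Okafor are each not a combat-command-badge holder, so the next rule applies.
Haddad and Okafor both have date of commissioning 1993-12-21, so the next rule applies.
Haddad and Okafor both have total federal service 33 years, so the next rule applies.
Among Haddad and Okafor, alphabetically by surname: Haddad before Okafor.
Among Andersen, Eriksen, Dimitriou, Tanaka and Kapoor, a combat-command-badge holder before not a combat-command-badge holder: Andersen, Eriksen, Dimitriou and Tanaka (a combat-command-badge holder) before Kapoor (not a combat-command-badge holder).
Andersen, Eriksen, Dimitriou and Tanaka all have date of commissioning 2007-04-05, so the next rule applies.
Among Andersen, Eriksen, Dimitriou and Tanaka, by total federal service (higher first): Andersen and Eriksen (20 years) before Dimitriou (15 years) before Tanaka (10 years).
Among Andersen and Eriksen, alphabetically by surname: Andersen before Eriksen.
Full order: Haddad, Okafor, Andersen, Eriksen, Dimitriou, Tanaka, Kapoor, Petrov.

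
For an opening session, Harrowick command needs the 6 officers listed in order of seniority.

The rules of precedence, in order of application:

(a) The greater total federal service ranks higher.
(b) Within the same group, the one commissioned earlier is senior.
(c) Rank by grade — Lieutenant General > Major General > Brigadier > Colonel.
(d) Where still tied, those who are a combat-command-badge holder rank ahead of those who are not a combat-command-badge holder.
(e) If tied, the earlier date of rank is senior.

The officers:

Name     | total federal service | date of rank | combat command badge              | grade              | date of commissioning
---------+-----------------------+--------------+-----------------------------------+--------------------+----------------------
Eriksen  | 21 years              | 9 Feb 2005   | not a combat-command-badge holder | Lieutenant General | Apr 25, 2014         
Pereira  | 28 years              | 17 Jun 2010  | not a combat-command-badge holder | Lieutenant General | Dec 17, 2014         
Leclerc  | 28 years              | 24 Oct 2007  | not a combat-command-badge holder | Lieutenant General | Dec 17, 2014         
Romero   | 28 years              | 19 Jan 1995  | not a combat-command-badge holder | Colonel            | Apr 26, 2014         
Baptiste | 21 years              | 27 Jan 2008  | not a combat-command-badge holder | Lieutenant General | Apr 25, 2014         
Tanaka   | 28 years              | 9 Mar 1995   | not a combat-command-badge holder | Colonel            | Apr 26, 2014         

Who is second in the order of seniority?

Tanaka

By total federal service (higher first): Romero, Tanaka, Leclerc and Pereira (each 28 years); then Eriksen and Baptiste (both 21 years).
Among Romero, Tanaka, Leclerc and Pereira, by date of commissioning (earlier first): Romero and Tanaka (Apr 26, 2014) before Leclerc and Pereira (Dec 17, 2014).
Romero and Tanaka are each Colonel, so the next rule applies.
Romero and Tanaka are each not a combat-command-badge holder, so the next rule applies.
Among Romero and Tanaka, by date of rank (earlier first): Romero (19 Jan 1995) before Tanaka (9 Mar 1995).
Leclerc and Pereira are each Lieutenant General, so the next rule applies.
Leclerc and Pereira are each not a combat-command-badge holder, so the next rule applies.
Among Leclerc and Pereira, by date of rank (earlier first): Leclerc (24 Oct 2007) before Pereira (17 Jun 2010).
Eriksen and Baptiste both have date of commissioning Apr 25, 2014, so the next rule applies.
Eriksen and Baptiste are each Lieutenant General, so the next rule applies.
Eriksen and Baptiste are each not a combat-command-badge holder, so the next rule applies.
Among Eriksen and Baptiste, by date of rank (earlier first): Eriksen (9 Feb 2005) before Baptiste (27 Jan 2008).
Order: Romero, Tanaka, Leclerc, Pereira, Eriksen, Baptiste.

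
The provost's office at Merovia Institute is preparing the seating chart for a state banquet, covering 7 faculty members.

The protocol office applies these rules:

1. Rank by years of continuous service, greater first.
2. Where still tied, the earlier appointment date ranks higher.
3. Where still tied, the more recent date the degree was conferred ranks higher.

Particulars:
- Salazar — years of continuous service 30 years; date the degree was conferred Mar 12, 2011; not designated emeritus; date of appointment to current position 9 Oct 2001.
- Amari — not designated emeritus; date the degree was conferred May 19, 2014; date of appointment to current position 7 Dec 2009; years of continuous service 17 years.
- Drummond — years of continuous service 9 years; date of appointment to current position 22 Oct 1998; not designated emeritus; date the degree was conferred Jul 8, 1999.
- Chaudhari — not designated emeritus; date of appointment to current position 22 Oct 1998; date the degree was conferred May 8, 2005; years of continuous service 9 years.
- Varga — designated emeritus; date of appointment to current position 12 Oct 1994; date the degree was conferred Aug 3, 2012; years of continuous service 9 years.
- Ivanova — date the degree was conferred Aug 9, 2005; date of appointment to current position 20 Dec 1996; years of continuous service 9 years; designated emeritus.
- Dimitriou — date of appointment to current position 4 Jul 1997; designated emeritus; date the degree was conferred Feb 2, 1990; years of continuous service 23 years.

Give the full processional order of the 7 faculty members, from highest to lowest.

Salazar, Dimitriou, Amari, Varga, Ivanova, Chaudhari, Drummond

By years of continuous service (higher first): Salazar (30 years); then Dimitriou (23 years); then Amari (17 years); then Varga, Ivanova, Chaudhari and Drummond (each 9 years).
Among Varga, Ivanova, Chaudhari and Drummond, by date of appointment to current position (earlier first): Varga (12 Oct 1994) before Ivanova (20 Dec 1996) before Chaudhari and Drummond (22 Oct 1998).
Among Chaudhari and Drummond, by date the degree was conferred (later first): Chaudhari (May 8, 2005) before Drummond (Jul 8, 1999).
Full order: Salazar, Dimitriou, Amari, Varga, Ivanova, Chaudhari, Drummond.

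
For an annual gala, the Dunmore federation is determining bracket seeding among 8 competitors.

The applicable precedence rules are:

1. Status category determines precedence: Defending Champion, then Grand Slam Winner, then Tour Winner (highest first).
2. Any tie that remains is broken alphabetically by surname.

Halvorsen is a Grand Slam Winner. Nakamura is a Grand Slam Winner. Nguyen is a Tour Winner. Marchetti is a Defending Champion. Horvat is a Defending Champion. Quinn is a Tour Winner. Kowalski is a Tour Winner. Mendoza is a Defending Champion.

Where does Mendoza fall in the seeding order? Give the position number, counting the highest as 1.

By status category: Horvat, Marchetti and Mendoza (Defending Champion); then Halvorsen and Nakamura (Grand Slam Winner); then Kowalski, Nguyen and Quinn (Tour Winner).
Among Horvat, Marchetti and Mendoza, alphabetically by surname: Horvat before Marchetti before Mendoza.
Among Halvorsen and Nakamura, alphabetically by surname: Halvorsen before Nakamura.
Among Kowalski, Nguyen and Quinn, alphabetically by surname: Kowalski before Nguyen before Quinn.
Order: Horvat, Marchetti, Mendoza, Halvorsen, Nakamura, Kowalski, Nguyen, Quinn. So position 3.

3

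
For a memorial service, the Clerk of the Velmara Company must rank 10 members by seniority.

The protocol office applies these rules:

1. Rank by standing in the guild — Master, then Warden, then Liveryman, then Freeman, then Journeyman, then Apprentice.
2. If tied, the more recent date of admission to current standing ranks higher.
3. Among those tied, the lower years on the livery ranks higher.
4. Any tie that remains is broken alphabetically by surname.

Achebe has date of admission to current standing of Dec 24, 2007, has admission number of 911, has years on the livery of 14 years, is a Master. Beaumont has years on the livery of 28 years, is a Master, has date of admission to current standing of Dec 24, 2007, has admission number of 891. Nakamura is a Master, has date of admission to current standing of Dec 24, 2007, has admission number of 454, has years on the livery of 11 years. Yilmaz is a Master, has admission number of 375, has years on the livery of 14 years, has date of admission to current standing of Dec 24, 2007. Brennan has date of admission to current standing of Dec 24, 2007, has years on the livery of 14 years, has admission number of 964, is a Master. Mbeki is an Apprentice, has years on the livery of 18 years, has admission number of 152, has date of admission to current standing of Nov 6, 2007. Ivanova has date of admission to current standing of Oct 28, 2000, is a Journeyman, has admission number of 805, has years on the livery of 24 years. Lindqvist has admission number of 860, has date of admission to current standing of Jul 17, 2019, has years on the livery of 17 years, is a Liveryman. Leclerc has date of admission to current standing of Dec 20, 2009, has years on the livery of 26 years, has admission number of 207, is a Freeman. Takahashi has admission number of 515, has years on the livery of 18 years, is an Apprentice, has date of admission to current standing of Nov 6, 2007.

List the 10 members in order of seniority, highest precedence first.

By standing in the guild: Nakamura, Achebe, Brennan, Yilmaz and Beaumont (Master); then Lindqvist (Liveryman); then Leclerc (Freeman); then Ivanova (Journeyman); then Mbeki and Takahashi (Apprentice).
Nakamura, Achebe, Brennan, Yilmaz and Beaumont all have date of admission to current standing Dec 24, 2007, so the next rule applies.
Among Nakamura, Achebe, Brennan, Yilmaz and Beaumont, by years on the livery (lower first): Nakamura (11 years) before Achebe, Brennan and Yilmaz (14 years) before Beaumont (28 years).
Among Achebe, Brennan and Yilmaz, alphabetically by surname: Achebe before Brennan before Yilmaz.
Mbeki and Takahashi both have date of admission to current standing Nov 6, 2007, so the next rule applies.
Mbeki and Takahashi both have years on the livery 18 years, so the next rule applies.
Among Mbeki and Takahashi, alphabetically by surname: Mbeki before Takahashi.
Full order: Nakamura, Achebe, Brennan, Yilmaz, Beaumont, Lindqvist, Leclerc, Ivanova, Mbeki, Takahashi.

Nakamura, Achebe, Brennan, Yilmaz, Beaumont, Lindqvist, Leclerc, Ivanova, Mbeki, Takahashi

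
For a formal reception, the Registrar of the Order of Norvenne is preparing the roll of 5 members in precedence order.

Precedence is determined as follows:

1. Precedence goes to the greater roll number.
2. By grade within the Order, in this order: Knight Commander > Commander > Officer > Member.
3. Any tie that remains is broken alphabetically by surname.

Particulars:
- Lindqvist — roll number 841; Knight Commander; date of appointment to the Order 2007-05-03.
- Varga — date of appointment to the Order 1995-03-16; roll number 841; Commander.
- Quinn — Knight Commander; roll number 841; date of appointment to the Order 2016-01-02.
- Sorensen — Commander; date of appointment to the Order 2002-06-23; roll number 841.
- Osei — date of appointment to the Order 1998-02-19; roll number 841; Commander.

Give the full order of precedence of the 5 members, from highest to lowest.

Lindqvist, Quinn, Osei, Sorensen, Varga

By roll number (higher first): Lindqvist, Quinn, Osei, Sorensen and Varga (each 841).
Among Lindqvist, Quinn, Osei, Sorensen and Varga, by grade within the Order: Lindqvist and Quinn (Knight Commander) before Osei, Sorensen and Varga (Commander).
Among Lindqvist and Quinn, alphabetically by surname: Lindqvist before Quinn.
Among Osei, Sorensen and Varga, alphabetically by surname: Osei before Sorensen before Varga.
Full order: Lindqvist, Quinn, Osei, Sorensen, Varga.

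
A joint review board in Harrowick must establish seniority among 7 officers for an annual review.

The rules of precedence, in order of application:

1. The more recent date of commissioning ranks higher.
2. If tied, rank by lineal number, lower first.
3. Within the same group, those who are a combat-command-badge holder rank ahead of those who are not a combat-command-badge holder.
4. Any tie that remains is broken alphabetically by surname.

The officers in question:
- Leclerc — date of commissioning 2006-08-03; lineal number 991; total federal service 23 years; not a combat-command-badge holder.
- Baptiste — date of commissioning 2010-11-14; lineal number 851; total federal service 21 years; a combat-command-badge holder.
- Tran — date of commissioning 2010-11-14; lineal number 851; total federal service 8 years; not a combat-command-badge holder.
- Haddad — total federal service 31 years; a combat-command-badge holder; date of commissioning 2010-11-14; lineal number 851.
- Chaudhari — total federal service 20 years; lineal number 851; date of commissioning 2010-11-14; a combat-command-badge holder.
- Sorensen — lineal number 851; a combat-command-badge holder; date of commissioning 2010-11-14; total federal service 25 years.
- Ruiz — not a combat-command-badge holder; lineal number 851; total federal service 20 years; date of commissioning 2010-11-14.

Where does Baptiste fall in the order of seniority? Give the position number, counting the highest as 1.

By date of commissioning (later first): Baptiste, Chaudhari, Haddad, Sorensen, Ruiz and Tran (each 2010-11-14); then Leclerc (2006-08-03).
Baptiste, Chaudhari, Haddad, Sorensen, Ruiz and Tran all have lineal number 851, so the next rule applies.
Among Baptiste, Chaudhari, Haddad, Sorensen, Ruiz and Tran, a combat-command-badge holder before not a combat-command-badge holder: Baptiste, Chaudhari, Haddad and Sorensen (a combat-command-badge holder) before Ruiz and Tran (not a combat-command-badge holder).
Among Baptiste, Chaudhari, Haddad and Sorensen, alphabetically by surname: Baptiste before Chaudhari before Haddad before Sorensen.
Among Ruiz and Tran, alphabetically by surname: Ruiz before Tran.
Order: Baptiste, Chaudhari, Haddad, Sorensen, Ruiz, Tran, Leclerc. So position 1.

1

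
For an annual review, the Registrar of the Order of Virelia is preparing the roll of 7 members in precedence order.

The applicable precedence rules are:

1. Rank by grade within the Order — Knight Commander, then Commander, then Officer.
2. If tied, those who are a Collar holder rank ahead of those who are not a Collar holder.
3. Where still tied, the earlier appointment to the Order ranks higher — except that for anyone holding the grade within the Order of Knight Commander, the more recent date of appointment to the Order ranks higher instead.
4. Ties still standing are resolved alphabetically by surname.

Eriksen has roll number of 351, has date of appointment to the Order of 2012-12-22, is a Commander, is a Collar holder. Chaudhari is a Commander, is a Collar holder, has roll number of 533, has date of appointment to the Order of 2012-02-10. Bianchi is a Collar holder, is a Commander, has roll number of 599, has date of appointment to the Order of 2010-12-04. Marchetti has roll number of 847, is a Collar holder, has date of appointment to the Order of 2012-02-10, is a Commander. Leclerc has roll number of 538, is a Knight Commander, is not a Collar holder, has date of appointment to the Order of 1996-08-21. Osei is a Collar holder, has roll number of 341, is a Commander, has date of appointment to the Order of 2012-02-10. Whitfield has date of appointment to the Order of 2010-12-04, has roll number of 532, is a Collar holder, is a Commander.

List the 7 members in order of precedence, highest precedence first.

Leclerc, Bianchi, Whitfield, Chaudhari, Marchetti, Osei, Eriksen

By grade within the Order: Leclerc (Knight Commander); then Bianchi, Whitfield, Chaudhari, Marchetti, Osei and Eriksen (Commander).
Bianchi, Whitfield, Chaudhari, Marchetti, Osei and Eriksen are each a Collar holder, so the next rule applies.
Among Bianchi, Whitfield, Chaudhari, Marchetti, Osei and Eriksen, by date of appointment to the Order (earlier first): Bianchi and Whitfield (2010-12-04) before Chaudhari, Marchetti and Osei (2012-02-10) before Eriksen (2012-12-22).
Among Bianchi and Whitfield, alphabetically by surname: Bianchi before Whitfield.
Among Chaudhari, Marchetti and Osei, alphabetically by surname: Chaudhari before Marchetti before Osei.
Full order: Leclerc, Bianchi, Whitfield, Chaudhari, Marchetti, Osei, Eriksen.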